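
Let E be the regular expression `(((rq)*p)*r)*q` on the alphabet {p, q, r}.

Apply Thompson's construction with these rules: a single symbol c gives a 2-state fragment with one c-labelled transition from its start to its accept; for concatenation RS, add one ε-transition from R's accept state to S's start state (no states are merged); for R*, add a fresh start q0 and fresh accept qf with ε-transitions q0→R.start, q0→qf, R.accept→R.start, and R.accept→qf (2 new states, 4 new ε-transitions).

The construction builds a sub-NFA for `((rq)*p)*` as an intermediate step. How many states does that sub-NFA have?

Fragment for `((rq)*p)*`:
Each of the 3 symbol leaves contributes a 2-state fragment.
  rq : 4 states
  (rq)* : 6 states
  (rq)*p : 8 states
  ((rq)*p)* : 10 states

10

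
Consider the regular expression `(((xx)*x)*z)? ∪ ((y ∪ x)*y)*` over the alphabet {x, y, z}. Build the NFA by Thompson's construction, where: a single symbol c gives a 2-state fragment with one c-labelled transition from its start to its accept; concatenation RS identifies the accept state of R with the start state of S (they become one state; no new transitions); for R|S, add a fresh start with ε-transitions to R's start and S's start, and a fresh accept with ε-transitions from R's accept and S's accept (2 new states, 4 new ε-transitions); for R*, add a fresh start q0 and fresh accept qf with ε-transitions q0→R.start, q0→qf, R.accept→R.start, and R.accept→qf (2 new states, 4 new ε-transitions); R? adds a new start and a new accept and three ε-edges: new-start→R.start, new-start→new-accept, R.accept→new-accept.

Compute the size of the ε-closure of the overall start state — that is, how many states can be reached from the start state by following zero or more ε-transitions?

Compute the ε-closure size of each fragment's start state recursively; a symbol fragment's start has no outgoing ε-edge, so its closure is just itself (size 1).
  xx — |closure| equals the left operand's closure size = 1 (its accept is not ε-reachable, so the closure stops there)
  (xx)* — |closure| = 1 (new start) + 1 (body) + 1 (new accept) = 3
  (xx)*x — the left operand accepts ε, so the closure extends into the next operand (the shared merged state is already counted); |closure| = 3 + (1−1) = 3
  ((xx)*x)* — |closure| = 1 (new start) + 3 (body) + 1 (new accept) = 5
  ((xx)*x)*z — |closure| = 5 + (1−1) = 5 (closure spills across the concat boundary because the left factor accepts ε)
  (((xx)*x)*z)? — |closure| = 1 (new start) + 5 (body) + 1 (new accept, via ε) = 7
  y ∪ x — new start ε-reaches every alternative's start; none of them accept ε, so the new accept is not reached: |closure| = 1 + 1 + 1 = 3
  (y ∪ x)* — new start has ε-edges to the inner start and to the new accept, so |closure| = 2 + 3 = 5
  (y ∪ x)*y — the left operand accepts ε, so the closure extends into the next operand (the shared merged state is already counted); |closure| = 5 + (1−1) = 5
  ((y ∪ x)*y)* — the star's fresh start ε-reaches both the body's start and the fresh accept: |closure| = 2 + 5 = 7
  (((xx)*x)*z)? ∪ ((y ∪ x)*y)* — new start ε-reaches every alternative's start; at least one alternative accepts ε, so the union's new accept is reached too: |closure| = 1 + 7 + 7 + 1 = 16

16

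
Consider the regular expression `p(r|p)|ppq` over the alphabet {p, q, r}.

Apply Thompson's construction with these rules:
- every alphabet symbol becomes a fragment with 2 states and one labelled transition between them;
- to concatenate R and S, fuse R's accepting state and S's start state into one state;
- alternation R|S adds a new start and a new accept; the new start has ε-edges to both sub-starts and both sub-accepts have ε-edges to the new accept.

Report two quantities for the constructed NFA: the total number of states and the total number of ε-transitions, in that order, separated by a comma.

13, 8

Recursing over subexpressions:
Each of the 6 symbol leaves contributes 2 states and 0 ε-transitions.
  r|p → 6 states, 4 ε-transitions
  p(r|p) → 7 states, 4 ε-transitions
  ppq → 4 states, 0 ε-transitions
  p(r|p)|ppq → 13 states, 8 ε-transitions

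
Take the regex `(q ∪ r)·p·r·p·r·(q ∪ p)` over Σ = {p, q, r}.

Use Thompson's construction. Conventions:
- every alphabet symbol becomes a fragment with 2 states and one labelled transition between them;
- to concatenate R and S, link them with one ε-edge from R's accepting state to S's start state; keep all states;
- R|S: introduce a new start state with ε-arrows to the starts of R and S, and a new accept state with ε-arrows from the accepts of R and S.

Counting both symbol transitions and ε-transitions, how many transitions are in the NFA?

21

Per subexpression:
Each of the 8 symbol leaves contributes 1 transition (1 symbol, 0 ε).
  q ∪ r → 6 transitions (2 symbol, 4 ε)
  q ∪ p → 6 transitions (2 symbol, 4 ε)
  (q ∪ r)·p·r·p·r·(q ∪ p) → 21 transitions (8 symbol, 13 ε)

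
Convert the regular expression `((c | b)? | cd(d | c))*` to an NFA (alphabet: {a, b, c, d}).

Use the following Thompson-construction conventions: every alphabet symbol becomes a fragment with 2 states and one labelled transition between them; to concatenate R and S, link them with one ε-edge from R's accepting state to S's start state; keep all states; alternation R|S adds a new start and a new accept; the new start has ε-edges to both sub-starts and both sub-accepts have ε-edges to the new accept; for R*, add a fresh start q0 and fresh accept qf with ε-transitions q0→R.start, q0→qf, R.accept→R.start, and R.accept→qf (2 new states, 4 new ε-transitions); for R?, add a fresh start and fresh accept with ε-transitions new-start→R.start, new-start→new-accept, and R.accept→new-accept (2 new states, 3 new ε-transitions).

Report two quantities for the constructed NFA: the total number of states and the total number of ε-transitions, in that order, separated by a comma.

Bottom-up over the parse tree:
Each of the 6 symbol leaves contributes 2 states and 0 ε-transitions.
  c | b = 6 states, 4 ε-transitions
  (c | b)? = 8 states, 7 ε-transitions
  d | c = 6 states, 4 ε-transitions
  cd(d | c) = 10 states, 6 ε-transitions
  (c | b)? | cd(d | c) = 20 states, 17 ε-transitions
  ((c | b)? | cd(d | c))* = 22 states, 21 ε-transitions

22, 21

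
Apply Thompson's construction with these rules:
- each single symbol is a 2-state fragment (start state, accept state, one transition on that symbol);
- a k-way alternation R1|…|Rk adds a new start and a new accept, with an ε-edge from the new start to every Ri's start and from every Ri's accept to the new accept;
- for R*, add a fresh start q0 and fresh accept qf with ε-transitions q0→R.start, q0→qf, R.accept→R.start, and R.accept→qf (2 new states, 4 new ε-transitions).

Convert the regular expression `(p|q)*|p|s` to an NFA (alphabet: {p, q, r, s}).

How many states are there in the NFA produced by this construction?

By structural recursion:
Each of the 4 symbol leaves contributes a 2-state fragment.
  p|q = 6 states
  (p|q)* = 8 states
  (p|q)*|p|s = 14 states

14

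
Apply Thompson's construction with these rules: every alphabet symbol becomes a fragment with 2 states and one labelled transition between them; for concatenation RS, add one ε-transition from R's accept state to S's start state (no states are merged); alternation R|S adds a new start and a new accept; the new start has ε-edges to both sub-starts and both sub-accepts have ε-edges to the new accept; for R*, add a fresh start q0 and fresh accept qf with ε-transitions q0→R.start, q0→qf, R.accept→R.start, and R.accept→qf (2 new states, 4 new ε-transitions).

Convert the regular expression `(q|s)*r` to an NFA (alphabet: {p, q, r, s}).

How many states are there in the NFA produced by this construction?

10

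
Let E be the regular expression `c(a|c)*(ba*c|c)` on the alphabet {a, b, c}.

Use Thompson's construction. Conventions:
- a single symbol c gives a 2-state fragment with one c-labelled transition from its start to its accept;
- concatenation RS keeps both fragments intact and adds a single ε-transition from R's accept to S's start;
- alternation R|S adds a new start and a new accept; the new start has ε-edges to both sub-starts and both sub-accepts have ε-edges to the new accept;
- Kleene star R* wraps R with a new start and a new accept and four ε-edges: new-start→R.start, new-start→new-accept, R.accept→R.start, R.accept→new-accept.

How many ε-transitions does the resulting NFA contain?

Recursing over subexpressions:
Each of the 7 symbol leaves contributes 0 ε-transitions.
  a|c → 4 ε-transitions
  (a|c)* → 8 ε-transitions
  a* → 4 ε-transitions
  ba*c → 6 ε-transitions
  ba*c|c → 10 ε-transitions
  c(a|c)*(ba*c|c) → 20 ε-transitions

20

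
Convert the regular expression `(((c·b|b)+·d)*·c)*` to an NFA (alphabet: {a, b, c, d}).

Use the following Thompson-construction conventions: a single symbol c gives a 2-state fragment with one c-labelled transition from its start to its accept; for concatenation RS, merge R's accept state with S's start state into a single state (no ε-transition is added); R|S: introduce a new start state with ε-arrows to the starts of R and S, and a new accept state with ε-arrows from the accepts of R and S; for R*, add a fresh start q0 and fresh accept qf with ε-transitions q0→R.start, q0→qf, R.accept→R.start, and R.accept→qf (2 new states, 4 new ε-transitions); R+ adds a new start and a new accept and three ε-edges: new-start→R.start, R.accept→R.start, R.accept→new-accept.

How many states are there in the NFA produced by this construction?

15

Building bottom-up:
Each of the 5 symbol leaves contributes a 2-state fragment.
  c·b = 3 states
  c·b|b = 7 states
  (c·b|b)+ = 9 states
  (c·b|b)+·d = 10 states
  ((c·b|b)+·d)* = 12 states
  ((c·b|b)+·d)*·c = 13 states
  (((c·b|b)+·d)*·c)* = 15 states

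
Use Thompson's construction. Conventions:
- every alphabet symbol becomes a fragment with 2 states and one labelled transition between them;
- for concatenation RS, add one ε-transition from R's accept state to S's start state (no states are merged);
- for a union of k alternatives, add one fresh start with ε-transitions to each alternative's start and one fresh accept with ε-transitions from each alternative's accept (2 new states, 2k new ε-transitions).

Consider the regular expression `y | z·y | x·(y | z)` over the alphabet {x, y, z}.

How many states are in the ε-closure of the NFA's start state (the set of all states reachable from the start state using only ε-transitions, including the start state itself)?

4

Compute the ε-closure size of each fragment's start state recursively; a symbol fragment's start has no outgoing ε-edge, so its closure is just itself (size 1).
  z·y — same as the first factor's closure: |ε-closure| = 1
  y | z — new start ε-reaches every alternative's start; none of them accept ε, so the new accept is not reached: |ε-closure| = 1 + 1 + 1 = 3
  x·(y | z) — |ε-closure| equals the left operand's closure size = 1 (its accept is not ε-reachable, so the closure stops there)
  y | z·y | x·(y | z) — |ε-closure| = 1 + 1 + 1 + 1 = 4 (the new accept is not ε-reachable since no branch accepts ε)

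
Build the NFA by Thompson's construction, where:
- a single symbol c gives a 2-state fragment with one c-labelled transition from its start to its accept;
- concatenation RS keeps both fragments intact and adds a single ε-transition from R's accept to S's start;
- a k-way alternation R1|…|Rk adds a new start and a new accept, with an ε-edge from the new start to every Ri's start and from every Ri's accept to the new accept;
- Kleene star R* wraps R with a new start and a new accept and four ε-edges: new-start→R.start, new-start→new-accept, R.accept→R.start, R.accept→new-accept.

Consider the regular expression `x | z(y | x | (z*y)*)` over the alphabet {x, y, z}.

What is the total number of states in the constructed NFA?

Per subexpression:
Each of the 6 symbol leaves contributes a 2-state fragment.
  z* → 4 states
  z*y → 6 states
  (z*y)* → 8 states
  y | x | (z*y)* → 14 states
  z(y | x | (z*y)*) → 16 states
  x | z(y | x | (z*y)*) → 20 states

20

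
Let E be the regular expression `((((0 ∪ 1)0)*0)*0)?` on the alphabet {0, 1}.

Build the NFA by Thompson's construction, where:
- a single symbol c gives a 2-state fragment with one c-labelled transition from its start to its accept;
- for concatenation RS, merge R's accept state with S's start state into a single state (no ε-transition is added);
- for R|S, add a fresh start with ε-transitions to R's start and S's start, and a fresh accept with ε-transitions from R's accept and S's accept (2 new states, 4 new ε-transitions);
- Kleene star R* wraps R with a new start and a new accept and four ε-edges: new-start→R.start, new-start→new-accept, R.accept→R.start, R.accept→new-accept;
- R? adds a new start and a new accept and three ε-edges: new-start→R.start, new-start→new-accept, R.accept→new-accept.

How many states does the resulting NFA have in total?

Bottom-up over the parse tree:
Each of the 5 symbol leaves contributes a 2-state fragment.
  0 ∪ 1 → 6 states
  (0 ∪ 1)0 → 7 states
  ((0 ∪ 1)0)* → 9 states
  ((0 ∪ 1)0)*0 → 10 states
  (((0 ∪ 1)0)*0)* → 12 states
  (((0 ∪ 1)0)*0)*0 → 13 states
  ((((0 ∪ 1)0)*0)*0)? → 15 states

15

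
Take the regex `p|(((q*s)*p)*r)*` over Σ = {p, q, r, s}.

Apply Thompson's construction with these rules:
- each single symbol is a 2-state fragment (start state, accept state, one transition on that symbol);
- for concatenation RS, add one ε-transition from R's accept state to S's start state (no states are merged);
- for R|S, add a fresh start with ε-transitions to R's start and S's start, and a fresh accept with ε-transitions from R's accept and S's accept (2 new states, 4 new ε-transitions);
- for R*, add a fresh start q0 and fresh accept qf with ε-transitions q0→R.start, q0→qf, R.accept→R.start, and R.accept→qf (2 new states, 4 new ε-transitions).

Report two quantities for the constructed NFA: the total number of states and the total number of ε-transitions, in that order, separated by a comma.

By structural recursion:
Each of the 5 symbol leaves contributes 2 states and 0 ε-transitions.
  q* : 4 states, 4 ε-transitions
  q*s : 6 states, 5 ε-transitions
  (q*s)* : 8 states, 9 ε-transitions
  (q*s)*p : 10 states, 10 ε-transitions
  ((q*s)*p)* : 12 states, 14 ε-transitions
  ((q*s)*p)*r : 14 states, 15 ε-transitions
  (((q*s)*p)*r)* : 16 states, 19 ε-transitions
  p|(((q*s)*p)*r)* : 20 states, 23 ε-transitions

20, 23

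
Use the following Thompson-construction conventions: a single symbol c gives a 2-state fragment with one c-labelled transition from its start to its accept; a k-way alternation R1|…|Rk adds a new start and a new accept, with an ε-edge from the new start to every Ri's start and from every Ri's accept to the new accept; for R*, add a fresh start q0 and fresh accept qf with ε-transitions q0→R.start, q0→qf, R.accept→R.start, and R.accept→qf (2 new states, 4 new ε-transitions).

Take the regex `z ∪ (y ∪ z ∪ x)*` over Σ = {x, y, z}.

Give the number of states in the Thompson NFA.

14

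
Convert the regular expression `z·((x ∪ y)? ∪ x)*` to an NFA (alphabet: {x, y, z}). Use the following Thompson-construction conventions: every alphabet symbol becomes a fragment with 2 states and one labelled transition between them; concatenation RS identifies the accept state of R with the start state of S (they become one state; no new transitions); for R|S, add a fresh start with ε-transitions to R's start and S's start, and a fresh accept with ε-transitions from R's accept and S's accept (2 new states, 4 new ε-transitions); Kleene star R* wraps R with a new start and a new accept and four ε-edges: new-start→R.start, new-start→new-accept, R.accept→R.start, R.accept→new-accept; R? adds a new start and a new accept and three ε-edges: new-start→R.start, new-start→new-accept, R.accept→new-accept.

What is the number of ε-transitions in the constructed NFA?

15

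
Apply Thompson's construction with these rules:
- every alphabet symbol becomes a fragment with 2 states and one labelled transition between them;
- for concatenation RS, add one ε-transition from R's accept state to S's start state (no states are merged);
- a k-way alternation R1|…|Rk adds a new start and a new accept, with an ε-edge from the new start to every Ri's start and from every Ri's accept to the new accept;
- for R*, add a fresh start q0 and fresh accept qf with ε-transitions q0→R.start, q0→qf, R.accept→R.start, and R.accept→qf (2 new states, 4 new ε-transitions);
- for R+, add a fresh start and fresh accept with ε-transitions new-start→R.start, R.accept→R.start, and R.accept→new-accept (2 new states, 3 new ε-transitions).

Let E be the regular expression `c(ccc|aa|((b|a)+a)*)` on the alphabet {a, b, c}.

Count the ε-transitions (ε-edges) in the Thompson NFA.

22

Building bottom-up:
Each of the 9 symbol leaves contributes 0 ε-transitions.
  ccc = 2 ε-transitions
  aa = 1 ε-transition
  b|a = 4 ε-transitions
  (b|a)+ = 7 ε-transitions
  (b|a)+a = 8 ε-transitions
  ((b|a)+a)* = 12 ε-transitions
  ccc|aa|((b|a)+a)* = 21 ε-transitions
  c(ccc|aa|((b|a)+a)*) = 22 ε-transitions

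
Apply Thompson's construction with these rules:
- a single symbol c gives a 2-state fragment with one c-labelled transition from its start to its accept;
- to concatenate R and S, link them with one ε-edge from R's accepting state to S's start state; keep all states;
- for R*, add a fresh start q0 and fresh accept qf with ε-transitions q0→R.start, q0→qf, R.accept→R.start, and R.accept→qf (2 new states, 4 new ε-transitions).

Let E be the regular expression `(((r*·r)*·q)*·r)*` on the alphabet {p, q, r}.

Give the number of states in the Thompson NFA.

Bottom-up over the parse tree:
Each of the 4 symbol leaves contributes a 2-state fragment.
  r* = 4 states
  r*·r = 6 states
  (r*·r)* = 8 states
  (r*·r)*·q = 10 states
  ((r*·r)*·q)* = 12 states
  ((r*·r)*·q)*·r = 14 states
  (((r*·r)*·q)*·r)* = 16 states

16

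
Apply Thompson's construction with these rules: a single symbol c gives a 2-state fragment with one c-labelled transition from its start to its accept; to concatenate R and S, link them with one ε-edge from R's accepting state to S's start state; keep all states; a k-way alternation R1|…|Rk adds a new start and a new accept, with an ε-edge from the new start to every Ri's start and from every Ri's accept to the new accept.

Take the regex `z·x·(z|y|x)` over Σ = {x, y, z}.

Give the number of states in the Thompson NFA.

12

Building bottom-up:
Each of the 5 symbol leaves contributes a 2-state fragment.
  z|y|x : 8 states
  z·x·(z|y|x) : 12 states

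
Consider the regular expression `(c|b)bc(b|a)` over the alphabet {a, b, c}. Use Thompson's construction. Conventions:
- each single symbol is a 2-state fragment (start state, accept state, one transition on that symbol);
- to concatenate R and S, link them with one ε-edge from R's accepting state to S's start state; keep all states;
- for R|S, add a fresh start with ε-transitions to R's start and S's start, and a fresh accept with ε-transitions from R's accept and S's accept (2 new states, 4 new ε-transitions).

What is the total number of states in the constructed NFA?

By structural recursion:
Each of the 6 symbol leaves contributes a 2-state fragment.
  c|b = 6 states
  b|a = 6 states
  (c|b)bc(b|a) = 16 states

16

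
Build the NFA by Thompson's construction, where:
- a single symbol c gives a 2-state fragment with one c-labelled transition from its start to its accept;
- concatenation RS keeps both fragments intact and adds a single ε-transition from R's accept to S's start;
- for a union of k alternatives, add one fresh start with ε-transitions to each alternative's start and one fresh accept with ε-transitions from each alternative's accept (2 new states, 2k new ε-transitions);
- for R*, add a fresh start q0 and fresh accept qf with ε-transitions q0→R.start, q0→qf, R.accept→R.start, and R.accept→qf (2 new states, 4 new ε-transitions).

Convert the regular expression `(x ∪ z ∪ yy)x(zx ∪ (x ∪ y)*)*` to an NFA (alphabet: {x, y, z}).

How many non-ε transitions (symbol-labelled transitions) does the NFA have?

Per subexpression:
Each of the 9 symbol leaves contributes exactly 1 symbol transition.
  yy → 2 symbol transitions
  x ∪ z ∪ yy → 4 symbol transitions
  zx → 2 symbol transitions
  x ∪ y → 2 symbol transitions
  (x ∪ y)* → 2 symbol transitions
  zx ∪ (x ∪ y)* → 4 symbol transitions
  (zx ∪ (x ∪ y)*)* → 4 symbol transitions
  (x ∪ z ∪ yy)x(zx ∪ (x ∪ y)*)* → 9 symbol transitions

9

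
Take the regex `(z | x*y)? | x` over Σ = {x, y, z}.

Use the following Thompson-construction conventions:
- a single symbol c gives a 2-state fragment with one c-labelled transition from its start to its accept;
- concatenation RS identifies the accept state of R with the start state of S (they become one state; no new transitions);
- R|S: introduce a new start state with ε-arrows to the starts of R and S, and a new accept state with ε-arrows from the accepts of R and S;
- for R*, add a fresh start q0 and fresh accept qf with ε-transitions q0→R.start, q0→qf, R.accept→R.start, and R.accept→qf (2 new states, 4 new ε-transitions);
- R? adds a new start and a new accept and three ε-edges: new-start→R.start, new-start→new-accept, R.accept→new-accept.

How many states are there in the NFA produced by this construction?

By structural recursion:
Each of the 4 symbol leaves contributes a 2-state fragment.
  x* = 4 states
  x*y = 5 states
  z | x*y = 9 states
  (z | x*y)? = 11 states
  (z | x*y)? | x = 15 states

15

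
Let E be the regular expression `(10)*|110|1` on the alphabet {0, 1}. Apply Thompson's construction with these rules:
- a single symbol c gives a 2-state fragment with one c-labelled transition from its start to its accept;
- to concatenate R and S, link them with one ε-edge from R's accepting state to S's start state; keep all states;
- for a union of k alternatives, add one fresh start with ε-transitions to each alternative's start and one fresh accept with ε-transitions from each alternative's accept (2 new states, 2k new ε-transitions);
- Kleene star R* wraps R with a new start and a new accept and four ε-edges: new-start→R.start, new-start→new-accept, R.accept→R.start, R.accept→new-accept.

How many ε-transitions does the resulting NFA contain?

Building bottom-up:
Each of the 6 symbol leaves contributes 0 ε-transitions.
  10 — 1 ε-transition
  (10)* — 5 ε-transitions
  110 — 2 ε-transitions
  (10)*|110|1 — 13 ε-transitions

13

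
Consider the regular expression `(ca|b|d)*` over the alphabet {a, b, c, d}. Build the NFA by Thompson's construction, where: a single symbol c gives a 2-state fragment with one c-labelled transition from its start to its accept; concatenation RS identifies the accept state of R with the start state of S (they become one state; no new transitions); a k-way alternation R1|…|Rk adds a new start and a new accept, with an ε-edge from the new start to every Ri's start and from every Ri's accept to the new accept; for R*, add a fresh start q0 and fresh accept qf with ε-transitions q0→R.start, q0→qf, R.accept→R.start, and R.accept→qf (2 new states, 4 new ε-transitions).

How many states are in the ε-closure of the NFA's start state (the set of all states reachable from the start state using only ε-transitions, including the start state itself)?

6

Let C(F) = |ε-closure(F.start)| within fragment F, and note whether F accepts ε. Symbol fragments have C = 1 and do not accept ε. Then:
  ca — |ε-closure| equals the left operand's closure size = 1 (its accept is not ε-reachable, so the closure stops there)
  ca|b|d — |ε-closure| = 1 + 1 + 1 + 1 = 4 (the new accept is not ε-reachable since no branch accepts ε)
  (ca|b|d)* — |ε-closure| = 1 (new start) + 4 (body) + 1 (new accept) = 6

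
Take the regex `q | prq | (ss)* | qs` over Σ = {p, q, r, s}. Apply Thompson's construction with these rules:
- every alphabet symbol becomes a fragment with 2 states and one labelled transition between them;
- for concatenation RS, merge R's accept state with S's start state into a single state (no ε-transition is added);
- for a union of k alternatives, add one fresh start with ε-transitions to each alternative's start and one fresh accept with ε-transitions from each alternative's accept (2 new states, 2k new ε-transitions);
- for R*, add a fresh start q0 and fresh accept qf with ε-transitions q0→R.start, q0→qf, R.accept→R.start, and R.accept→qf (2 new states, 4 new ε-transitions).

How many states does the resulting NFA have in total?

Bottom-up over the parse tree:
Each of the 8 symbol leaves contributes a 2-state fragment.
  prq = 4 states
  ss = 3 states
  (ss)* = 5 states
  qs = 3 states
  q | prq | (ss)* | qs = 16 states

16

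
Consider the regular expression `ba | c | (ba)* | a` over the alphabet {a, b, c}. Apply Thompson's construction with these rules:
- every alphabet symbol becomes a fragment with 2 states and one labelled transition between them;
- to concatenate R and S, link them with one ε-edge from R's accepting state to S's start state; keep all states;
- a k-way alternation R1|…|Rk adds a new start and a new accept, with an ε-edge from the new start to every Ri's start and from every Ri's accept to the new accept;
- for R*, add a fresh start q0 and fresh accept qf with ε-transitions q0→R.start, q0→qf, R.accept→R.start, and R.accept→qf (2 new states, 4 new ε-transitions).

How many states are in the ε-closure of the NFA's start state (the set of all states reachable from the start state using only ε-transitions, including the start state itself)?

Let C(F) = |ε-closure(F.start)| within fragment F, and note whether F accepts ε. Symbol fragments have C = 1 and do not accept ε. Then:
  ba → same as the first factor's closure: |closure| = 1
  ba → same as the first factor's closure: |closure| = 1
  (ba)* → |closure| = 1 (new start) + 1 (body) + 1 (new accept) = 3
  ba | c | (ba)* | a → |closure| = 1 (new start) + (1 + 1 + 3 + 1) + 1 (new accept, since some branch ε-reaches its own accept) = 8

8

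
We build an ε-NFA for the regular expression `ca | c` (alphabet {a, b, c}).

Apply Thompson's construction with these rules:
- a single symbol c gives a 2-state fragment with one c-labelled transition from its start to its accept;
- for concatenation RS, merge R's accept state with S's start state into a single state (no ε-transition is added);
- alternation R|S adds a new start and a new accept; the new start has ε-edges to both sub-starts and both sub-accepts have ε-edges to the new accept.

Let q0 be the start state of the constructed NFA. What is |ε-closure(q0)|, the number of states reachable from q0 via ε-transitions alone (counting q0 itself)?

Compute the ε-closure size of each fragment's start state recursively; a symbol fragment's start has no outgoing ε-edge, so its closure is just itself (size 1).
  ca → C equals the left operand's closure size = 1 (its accept is not ε-reachable, so the closure stops there)
  ca | c → C = 1 + 1 + 1 = 3 (the new accept is not ε-reachable since no branch accepts ε)

3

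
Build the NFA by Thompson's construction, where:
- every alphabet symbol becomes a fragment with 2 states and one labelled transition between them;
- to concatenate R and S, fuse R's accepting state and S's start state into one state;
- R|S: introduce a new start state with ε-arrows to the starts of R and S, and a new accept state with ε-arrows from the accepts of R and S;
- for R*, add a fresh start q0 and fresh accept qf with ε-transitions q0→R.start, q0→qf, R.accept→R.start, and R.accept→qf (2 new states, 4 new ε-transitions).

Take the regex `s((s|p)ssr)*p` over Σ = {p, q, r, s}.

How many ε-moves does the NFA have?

8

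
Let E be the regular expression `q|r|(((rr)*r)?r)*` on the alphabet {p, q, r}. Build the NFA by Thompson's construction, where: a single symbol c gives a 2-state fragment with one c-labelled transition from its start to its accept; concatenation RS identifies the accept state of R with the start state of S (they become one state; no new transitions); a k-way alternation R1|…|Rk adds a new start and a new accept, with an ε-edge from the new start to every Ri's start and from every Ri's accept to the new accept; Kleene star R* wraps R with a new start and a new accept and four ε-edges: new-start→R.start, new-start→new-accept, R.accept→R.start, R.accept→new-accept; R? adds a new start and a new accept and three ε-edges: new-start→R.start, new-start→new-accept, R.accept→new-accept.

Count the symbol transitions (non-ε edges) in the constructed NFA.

6

Per subexpression:
Each of the 6 symbol leaves contributes exactly 1 symbol transition.
  rr → 2 symbol transitions
  (rr)* → 2 symbol transitions
  (rr)*r → 3 symbol transitions
  ((rr)*r)? → 3 symbol transitions
  ((rr)*r)?r → 4 symbol transitions
  (((rr)*r)?r)* → 4 symbol transitions
  q|r|(((rr)*r)?r)* → 6 symbol transitions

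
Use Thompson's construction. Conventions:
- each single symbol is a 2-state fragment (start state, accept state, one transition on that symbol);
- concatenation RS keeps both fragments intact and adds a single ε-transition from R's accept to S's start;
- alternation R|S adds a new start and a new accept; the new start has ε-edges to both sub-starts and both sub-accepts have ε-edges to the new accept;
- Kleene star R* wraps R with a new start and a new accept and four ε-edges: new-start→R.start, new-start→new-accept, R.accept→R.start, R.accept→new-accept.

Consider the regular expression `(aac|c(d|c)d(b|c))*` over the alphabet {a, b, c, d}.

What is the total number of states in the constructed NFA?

26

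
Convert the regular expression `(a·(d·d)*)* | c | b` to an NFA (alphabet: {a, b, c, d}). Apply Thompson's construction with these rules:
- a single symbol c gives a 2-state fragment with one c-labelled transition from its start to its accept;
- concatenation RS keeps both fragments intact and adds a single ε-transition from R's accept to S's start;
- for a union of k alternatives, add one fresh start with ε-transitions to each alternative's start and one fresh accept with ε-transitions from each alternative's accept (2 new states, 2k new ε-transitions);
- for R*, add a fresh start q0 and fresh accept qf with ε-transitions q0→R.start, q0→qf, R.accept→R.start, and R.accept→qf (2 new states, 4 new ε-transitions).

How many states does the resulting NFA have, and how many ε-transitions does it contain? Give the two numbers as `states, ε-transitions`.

16, 16

Per subexpression:
Each of the 5 symbol leaves contributes 2 states and 0 ε-transitions.
  d·d → 4 states, 1 ε-transition
  (d·d)* → 6 states, 5 ε-transitions
  a·(d·d)* → 8 states, 6 ε-transitions
  (a·(d·d)*)* → 10 states, 10 ε-transitions
  (a·(d·d)*)* | c | b → 16 states, 16 ε-transitions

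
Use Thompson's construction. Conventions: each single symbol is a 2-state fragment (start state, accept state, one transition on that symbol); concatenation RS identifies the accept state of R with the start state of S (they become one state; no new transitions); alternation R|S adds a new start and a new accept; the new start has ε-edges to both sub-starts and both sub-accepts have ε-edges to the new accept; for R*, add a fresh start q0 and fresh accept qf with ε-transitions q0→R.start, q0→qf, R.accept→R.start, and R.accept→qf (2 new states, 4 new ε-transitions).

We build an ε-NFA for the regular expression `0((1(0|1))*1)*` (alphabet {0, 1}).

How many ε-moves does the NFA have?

12

Recursing over subexpressions:
Each of the 5 symbol leaves contributes 0 ε-transitions.
  0|1 — 4 ε-transitions
  1(0|1) — 4 ε-transitions
  (1(0|1))* — 8 ε-transitions
  (1(0|1))*1 — 8 ε-transitions
  ((1(0|1))*1)* — 12 ε-transitions
  0((1(0|1))*1)* — 12 ε-transitions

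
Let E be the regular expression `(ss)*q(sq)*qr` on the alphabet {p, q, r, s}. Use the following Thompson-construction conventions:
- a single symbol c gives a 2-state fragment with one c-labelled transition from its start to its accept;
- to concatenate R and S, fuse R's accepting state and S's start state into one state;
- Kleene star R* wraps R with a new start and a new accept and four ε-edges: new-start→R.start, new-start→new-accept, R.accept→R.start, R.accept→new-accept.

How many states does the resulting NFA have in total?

Recursing over subexpressions:
Each of the 7 symbol leaves contributes a 2-state fragment.
  ss → 3 states
  (ss)* → 5 states
  sq → 3 states
  (sq)* → 5 states
  (ss)*q(sq)*qr → 12 states

12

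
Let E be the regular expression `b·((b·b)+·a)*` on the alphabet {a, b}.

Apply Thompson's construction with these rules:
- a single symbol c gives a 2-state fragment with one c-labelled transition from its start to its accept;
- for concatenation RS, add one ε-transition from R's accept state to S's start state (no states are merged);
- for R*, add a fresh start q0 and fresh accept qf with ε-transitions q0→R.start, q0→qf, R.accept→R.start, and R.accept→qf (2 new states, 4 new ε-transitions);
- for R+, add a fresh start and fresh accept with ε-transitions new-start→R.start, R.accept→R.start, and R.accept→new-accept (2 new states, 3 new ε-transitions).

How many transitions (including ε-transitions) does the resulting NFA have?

14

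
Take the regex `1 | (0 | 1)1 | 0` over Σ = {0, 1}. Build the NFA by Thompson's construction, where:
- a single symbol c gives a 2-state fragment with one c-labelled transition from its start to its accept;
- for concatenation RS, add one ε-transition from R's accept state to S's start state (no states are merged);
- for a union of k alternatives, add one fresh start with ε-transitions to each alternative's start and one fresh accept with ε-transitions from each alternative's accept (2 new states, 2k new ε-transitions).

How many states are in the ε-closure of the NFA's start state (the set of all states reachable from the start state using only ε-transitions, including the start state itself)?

6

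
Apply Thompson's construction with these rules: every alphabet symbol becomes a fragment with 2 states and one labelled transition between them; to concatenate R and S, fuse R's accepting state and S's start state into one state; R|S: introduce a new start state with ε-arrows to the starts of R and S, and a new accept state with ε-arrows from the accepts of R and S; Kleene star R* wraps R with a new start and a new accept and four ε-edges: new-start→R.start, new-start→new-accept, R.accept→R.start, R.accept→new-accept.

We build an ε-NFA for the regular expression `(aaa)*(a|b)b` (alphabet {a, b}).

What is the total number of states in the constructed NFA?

Building bottom-up:
Each of the 6 symbol leaves contributes a 2-state fragment.
  aaa : 4 states
  (aaa)* : 6 states
  a|b : 6 states
  (aaa)*(a|b)b : 12 states

12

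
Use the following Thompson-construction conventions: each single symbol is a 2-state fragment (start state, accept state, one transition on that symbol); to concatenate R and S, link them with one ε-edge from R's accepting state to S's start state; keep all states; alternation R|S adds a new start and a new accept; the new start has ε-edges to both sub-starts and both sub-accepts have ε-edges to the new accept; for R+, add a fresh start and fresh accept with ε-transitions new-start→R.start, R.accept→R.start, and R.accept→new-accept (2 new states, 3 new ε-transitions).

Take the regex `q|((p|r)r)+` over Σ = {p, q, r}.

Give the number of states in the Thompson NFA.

Bottom-up over the parse tree:
Each of the 4 symbol leaves contributes a 2-state fragment.
  p|r = 6 states
  (p|r)r = 8 states
  ((p|r)r)+ = 10 states
  q|((p|r)r)+ = 14 states

14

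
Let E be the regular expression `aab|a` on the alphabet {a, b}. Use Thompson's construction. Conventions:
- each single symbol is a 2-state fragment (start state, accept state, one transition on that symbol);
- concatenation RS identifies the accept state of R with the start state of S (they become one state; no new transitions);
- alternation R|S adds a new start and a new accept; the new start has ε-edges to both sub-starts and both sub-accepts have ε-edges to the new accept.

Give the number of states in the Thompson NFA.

Per subexpression:
Each of the 4 symbol leaves contributes a 2-state fragment.
  aab : 4 states
  aab|a : 8 states

8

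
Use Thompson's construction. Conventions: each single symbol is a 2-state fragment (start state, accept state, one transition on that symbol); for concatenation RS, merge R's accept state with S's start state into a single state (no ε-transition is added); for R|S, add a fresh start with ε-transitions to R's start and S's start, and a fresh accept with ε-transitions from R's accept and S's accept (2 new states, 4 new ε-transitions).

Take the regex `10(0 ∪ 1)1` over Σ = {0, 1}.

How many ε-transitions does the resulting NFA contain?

4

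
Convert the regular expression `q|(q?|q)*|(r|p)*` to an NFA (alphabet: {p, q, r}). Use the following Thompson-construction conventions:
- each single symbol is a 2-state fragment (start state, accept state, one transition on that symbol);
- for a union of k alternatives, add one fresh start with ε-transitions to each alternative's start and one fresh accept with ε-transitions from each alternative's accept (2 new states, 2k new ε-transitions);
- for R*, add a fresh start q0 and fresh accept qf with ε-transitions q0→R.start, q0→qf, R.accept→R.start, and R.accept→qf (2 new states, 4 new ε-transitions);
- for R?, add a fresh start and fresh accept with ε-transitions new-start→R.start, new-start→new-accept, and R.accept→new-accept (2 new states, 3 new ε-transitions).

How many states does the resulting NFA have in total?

22

By structural recursion:
Each of the 5 symbol leaves contributes a 2-state fragment.
  q? = 4 states
  q?|q = 8 states
  (q?|q)* = 10 states
  r|p = 6 states
  (r|p)* = 8 states
  q|(q?|q)*|(r|p)* = 22 states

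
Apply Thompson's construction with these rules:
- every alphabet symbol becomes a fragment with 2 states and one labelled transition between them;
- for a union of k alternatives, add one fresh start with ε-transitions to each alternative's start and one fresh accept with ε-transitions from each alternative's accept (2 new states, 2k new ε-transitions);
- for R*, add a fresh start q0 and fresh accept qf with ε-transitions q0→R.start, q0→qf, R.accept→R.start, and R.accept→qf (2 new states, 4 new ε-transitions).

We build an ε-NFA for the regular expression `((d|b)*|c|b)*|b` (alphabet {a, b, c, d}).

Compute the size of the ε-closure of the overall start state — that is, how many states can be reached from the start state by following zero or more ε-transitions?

14

Let C(F) = |ε-closure(F.start)| within fragment F, and note whether F accepts ε. Symbol fragments have C = 1 and do not accept ε. Then:
  d|b — new start ε-reaches every alternative's start; none of them accept ε, so the new accept is not reached: C = 1 + 1 + 1 = 3
  (d|b)* — C = 1 (new start) + 3 (body) + 1 (new accept) = 5
  (d|b)*|c|b — C = 1 (new start) + (5 + 1 + 1) + 1 (new accept, since some branch ε-reaches its own accept) = 9
  ((d|b)*|c|b)* — C = 1 (new start) + 9 (body) + 1 (new accept) = 11
  ((d|b)*|c|b)*|b — new start ε-reaches every alternative's start; at least one alternative accepts ε, so the union's new accept is reached too: C = 1 + 11 + 1 + 1 = 14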